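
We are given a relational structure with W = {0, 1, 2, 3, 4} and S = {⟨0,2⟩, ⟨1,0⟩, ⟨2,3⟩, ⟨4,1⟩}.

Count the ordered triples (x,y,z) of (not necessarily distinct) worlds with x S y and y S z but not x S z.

Enumerating: (0,2,3), (1,0,2), (4,1,0).

3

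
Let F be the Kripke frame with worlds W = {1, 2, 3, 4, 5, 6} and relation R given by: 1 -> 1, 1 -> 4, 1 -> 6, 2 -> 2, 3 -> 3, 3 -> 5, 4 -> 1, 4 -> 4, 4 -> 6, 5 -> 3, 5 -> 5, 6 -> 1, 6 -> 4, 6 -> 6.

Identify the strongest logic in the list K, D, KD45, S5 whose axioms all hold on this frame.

S5

Serial (axiom D): yes — every world has a successor (e.g. 1 R 1).
Transitive (axiom 4): yes — every two-step R-path is closed by a direct edge.
Euclidean (axiom 5): yes — any two successors of a common world are R-related.
Reflexive (axiom T): yes — every world is R-related to itself.
So F validates K, D, KD45, S5. The strongest is S5.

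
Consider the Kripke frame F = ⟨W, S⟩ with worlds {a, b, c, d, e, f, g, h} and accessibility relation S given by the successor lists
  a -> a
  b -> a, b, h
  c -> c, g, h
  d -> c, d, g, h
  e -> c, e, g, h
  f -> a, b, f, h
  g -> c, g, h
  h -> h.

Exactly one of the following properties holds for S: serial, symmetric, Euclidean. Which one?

serial

Serial: yes — every world has a successor (e.g. a S a).
Symmetric: no — b S a but not a S b.
Euclidean: no — b S a and b S h, but not a S h.
Only serial holds.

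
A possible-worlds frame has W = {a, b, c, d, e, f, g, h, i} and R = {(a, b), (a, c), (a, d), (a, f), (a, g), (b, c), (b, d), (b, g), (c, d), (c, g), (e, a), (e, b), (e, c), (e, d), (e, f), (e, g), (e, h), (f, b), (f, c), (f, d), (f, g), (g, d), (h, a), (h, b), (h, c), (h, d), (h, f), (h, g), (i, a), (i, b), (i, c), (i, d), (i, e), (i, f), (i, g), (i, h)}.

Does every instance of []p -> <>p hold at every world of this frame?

No

The schema D characterises exactly the serial frames.
Serial: no — d has no R-successor.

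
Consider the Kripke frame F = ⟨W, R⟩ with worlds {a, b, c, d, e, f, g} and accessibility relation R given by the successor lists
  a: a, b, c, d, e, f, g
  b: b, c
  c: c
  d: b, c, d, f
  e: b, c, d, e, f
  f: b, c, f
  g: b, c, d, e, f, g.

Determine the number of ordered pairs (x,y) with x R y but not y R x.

Enumerating: (a,b), (a,c), (a,d), (a,e), (a,f), (a,g), (b,c), (d,b), (d,c), (d,f), (e,b), (e,c), … and 9 more.
Total: 21.

21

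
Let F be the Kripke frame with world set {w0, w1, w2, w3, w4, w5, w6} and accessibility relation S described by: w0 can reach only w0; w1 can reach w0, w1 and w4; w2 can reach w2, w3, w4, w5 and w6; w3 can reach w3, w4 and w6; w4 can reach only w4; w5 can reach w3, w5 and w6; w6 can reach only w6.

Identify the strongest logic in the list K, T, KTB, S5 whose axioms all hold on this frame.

T

Reflexive (axiom T): yes — every world is S-related to itself.
Symmetric (axiom B): no — w1 S w0 but not w0 S w1.
Euclidean (axiom 5): no — w1 S w0 and w1 S w4, but not w0 S w4.
So F validates K, T; KTB would additionally require S to be symmetric. The strongest is T.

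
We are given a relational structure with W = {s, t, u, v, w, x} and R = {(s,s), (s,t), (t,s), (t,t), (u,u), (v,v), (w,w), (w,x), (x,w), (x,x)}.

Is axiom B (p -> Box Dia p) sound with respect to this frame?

Axiom B corresponds to the accessibility relation being symmetric.
Symmetric: yes — every pair in R has its reverse in R.

Yes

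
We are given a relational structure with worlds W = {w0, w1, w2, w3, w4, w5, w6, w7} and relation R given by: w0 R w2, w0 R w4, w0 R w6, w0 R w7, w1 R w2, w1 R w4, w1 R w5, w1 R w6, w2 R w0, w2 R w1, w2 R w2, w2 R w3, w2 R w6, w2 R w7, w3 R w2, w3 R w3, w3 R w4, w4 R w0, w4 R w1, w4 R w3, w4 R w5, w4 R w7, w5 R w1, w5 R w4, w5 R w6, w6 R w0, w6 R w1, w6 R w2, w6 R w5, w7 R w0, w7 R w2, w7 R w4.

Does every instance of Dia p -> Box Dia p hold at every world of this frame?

Axiom 5 corresponds to the accessibility relation being Euclidean.
Euclidean: no — w0 R w2 and w0 R w4, but not w2 R w4.

No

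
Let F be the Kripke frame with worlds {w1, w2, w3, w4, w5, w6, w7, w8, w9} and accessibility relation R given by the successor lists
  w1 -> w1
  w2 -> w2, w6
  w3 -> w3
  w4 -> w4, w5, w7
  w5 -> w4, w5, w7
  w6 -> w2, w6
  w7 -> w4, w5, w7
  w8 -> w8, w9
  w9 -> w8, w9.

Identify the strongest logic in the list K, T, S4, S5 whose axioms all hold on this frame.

Reflexive (axiom T): yes — every world is R-related to itself.
Transitive (axiom 4): yes — every two-step R-path is closed by a direct edge.
Euclidean (axiom 5): yes — any two successors of a common world are R-related.
So F validates K, T, S4, S5. The strongest is S5.

S5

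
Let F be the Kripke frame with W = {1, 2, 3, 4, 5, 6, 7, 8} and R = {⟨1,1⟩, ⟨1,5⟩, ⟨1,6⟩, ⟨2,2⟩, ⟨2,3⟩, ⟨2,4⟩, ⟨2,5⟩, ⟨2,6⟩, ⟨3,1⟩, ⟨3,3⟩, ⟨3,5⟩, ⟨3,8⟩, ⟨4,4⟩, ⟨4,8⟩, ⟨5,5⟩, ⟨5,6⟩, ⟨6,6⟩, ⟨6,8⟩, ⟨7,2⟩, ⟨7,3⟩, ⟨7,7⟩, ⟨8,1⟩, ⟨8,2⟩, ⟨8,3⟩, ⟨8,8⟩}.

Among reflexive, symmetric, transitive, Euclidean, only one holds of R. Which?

Reflexive: yes — every world is R-related to itself.
Symmetric: no — 1 R 5 but not 5 R 1.
Transitive: no — 1 R 6 and 6 R 8, but not 1 R 8.
Euclidean: no — 1 R 6 and 1 R 5, but not 6 R 5.
Only reflexive holds.

reflexive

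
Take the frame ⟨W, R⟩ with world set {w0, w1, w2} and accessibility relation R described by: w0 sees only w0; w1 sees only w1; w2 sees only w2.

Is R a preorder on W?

Reflexive: yes — every world is R-related to itself.
Transitive: yes — every two-step R-path is closed by a direct edge.
So R is a preorder.

Yes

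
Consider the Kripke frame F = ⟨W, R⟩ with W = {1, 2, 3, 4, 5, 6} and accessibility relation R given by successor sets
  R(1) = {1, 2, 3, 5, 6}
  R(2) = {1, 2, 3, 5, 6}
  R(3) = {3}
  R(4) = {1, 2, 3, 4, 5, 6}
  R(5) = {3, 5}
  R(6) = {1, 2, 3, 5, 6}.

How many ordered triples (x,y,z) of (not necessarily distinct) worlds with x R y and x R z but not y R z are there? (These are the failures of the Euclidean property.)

34

Enumerating: (1,3,1), (1,3,2), (1,3,5), (1,3,6), (1,5,1), (1,5,2), (1,5,6), (2,3,1), (2,3,2), (2,3,5), (2,3,6), (2,5,1), … and 22 more.
Total: 34.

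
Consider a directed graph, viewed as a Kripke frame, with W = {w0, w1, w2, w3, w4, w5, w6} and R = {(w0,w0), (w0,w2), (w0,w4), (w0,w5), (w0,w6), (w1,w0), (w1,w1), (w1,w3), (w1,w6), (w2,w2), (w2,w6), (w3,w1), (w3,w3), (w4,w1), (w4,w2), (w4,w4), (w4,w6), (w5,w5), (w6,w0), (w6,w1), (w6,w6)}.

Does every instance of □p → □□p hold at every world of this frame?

By correspondence theory, 4 is valid on a frame iff R is transitive.
Transitive: no — w0 R w4 and w4 R w1, but not w0 R w1.

No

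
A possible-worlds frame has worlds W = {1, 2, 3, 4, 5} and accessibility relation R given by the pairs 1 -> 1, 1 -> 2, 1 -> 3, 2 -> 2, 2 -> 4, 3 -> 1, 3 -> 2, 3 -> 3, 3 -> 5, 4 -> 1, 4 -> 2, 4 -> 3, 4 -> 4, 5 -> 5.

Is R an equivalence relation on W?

No

Reflexive: yes — every world is R-related to itself.
Symmetric: no — 1 R 2 but not 2 R 1.
Transitive: no — 1 R 2 and 2 R 4, but not 1 R 4.
So R is not an equivalence relation.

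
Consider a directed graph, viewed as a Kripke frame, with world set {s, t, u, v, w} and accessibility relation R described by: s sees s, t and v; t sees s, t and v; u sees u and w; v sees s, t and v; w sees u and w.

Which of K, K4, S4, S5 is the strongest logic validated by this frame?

Transitive (axiom 4): yes — every two-step R-path is closed by a direct edge.
Reflexive (axiom T): yes — every world is R-related to itself.
Euclidean (axiom 5): yes — any two successors of a common world are R-related.
So F validates K, K4, S4, S5. The strongest is S5.

S5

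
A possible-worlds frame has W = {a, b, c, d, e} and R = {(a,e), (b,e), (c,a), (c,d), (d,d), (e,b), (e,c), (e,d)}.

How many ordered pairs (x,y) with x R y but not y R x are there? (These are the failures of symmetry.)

Enumerating: (a,e), (c,a), (c,d), (e,c), (e,d).

5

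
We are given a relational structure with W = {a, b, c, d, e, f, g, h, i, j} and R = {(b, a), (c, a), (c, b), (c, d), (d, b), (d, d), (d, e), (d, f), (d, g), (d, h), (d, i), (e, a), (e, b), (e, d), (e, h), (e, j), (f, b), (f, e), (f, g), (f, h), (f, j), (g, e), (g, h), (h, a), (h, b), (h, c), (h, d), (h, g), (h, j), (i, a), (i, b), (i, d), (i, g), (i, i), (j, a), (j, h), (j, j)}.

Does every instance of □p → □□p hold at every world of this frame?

By correspondence theory, 4 is valid on a frame iff R is transitive.
Transitive: no — c R d and d R e, but not c R e.

No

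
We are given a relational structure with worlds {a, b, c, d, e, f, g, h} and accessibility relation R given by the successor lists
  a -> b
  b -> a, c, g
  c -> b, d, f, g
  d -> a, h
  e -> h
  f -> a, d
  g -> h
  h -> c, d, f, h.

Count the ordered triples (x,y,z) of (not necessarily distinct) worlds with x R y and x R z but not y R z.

Enumerating: (a,b,b), (b,a,a), (b,a,c), (b,a,g), (b,c,a), (b,c,c), (b,g,a), (b,g,c), (b,g,g), (c,b,b), (c,b,d), (c,b,f), … and 25 more.
Total: 37.

37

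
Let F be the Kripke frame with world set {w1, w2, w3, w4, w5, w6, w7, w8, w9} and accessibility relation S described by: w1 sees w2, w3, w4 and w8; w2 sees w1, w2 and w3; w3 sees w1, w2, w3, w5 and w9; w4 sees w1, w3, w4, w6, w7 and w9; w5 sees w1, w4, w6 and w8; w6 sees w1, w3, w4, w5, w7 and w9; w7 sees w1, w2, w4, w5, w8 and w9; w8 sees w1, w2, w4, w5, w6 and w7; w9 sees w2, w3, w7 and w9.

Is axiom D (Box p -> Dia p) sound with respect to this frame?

Yes

By correspondence theory, D is valid on a frame iff S is serial.
Serial: yes — every world has a successor (e.g. w1 S w2).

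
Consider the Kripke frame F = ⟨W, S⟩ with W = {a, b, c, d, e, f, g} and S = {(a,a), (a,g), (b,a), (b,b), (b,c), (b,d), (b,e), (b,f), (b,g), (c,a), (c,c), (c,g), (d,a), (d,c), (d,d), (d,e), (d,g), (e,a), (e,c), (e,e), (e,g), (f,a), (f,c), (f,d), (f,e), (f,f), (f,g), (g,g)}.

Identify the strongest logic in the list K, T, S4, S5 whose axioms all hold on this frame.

Reflexive (axiom T): yes — every world is S-related to itself.
Transitive (axiom 4): yes — every two-step S-path is closed by a direct edge.
Euclidean (axiom 5): no — b S a and b S c, but not a S c.
So F validates K, T, S4; S5 would additionally require S to be Euclidean. The strongest is S4.

S4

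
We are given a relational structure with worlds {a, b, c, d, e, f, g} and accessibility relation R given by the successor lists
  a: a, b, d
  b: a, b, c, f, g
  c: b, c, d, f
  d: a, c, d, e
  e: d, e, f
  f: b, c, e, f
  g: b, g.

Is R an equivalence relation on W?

No

Reflexive: yes — every world is R-related to itself.
Symmetric: yes — every pair in R has its reverse in R.
Transitive: no — a R b and b R c, but not a R c.
So R is not an equivalence relation.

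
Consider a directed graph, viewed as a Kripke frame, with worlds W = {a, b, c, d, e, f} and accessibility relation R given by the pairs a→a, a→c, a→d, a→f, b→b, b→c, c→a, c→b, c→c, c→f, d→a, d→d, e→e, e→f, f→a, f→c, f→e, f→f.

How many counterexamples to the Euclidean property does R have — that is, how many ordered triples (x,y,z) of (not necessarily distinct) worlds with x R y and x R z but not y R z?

12

Enumerating: (a,c,d), (a,d,c), (a,d,f), (a,f,d), (c,a,b), (c,b,a), (c,b,f), (c,f,b), (f,a,e), (f,c,e), (f,e,a), (f,e,c).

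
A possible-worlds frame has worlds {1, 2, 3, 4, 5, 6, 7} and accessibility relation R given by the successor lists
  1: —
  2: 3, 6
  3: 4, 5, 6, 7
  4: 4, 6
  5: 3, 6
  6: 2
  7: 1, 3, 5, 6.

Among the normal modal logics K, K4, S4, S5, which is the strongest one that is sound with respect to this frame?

Transitive (axiom 4): no — 2 R 3 and 3 R 4, but not 2 R 4.
Reflexive (axiom T): no — 1 is not related to itself.
Euclidean (axiom 5): no — 2 R 6 and 2 R 3, but not 6 R 3.
So F validates K; K4 would additionally require R to be transitive. The strongest is K.

K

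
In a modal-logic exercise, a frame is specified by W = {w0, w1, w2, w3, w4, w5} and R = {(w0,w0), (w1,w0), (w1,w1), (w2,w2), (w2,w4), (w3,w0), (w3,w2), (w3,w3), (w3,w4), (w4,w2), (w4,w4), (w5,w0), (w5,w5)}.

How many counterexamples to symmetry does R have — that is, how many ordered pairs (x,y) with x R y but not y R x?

Enumerating: (w1,w0), (w3,w0), (w3,w2), (w3,w4), (w5,w0).

5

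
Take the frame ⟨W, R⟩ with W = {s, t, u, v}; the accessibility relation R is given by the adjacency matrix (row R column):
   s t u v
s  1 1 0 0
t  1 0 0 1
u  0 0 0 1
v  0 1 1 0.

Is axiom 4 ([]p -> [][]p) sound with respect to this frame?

Axiom 4 corresponds to the accessibility relation being transitive.
Transitive: no — s R t and t R v, but not s R v.

No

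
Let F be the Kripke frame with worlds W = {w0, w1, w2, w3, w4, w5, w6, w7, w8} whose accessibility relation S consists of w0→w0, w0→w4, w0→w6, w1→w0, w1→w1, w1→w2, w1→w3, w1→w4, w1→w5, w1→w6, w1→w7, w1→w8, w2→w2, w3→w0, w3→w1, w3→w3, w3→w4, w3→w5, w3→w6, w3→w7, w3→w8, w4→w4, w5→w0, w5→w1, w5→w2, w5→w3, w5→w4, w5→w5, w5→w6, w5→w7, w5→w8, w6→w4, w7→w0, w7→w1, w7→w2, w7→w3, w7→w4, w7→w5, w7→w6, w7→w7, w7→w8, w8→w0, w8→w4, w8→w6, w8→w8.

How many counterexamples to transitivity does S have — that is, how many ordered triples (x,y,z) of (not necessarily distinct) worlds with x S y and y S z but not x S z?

3

Enumerating: (w3,w1,w2), (w3,w5,w2), (w3,w7,w2).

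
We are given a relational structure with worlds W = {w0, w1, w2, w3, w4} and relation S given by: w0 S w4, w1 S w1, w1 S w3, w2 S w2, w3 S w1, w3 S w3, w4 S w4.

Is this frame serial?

Serial: yes — every world has a successor (e.g. w0 S w4).

Yes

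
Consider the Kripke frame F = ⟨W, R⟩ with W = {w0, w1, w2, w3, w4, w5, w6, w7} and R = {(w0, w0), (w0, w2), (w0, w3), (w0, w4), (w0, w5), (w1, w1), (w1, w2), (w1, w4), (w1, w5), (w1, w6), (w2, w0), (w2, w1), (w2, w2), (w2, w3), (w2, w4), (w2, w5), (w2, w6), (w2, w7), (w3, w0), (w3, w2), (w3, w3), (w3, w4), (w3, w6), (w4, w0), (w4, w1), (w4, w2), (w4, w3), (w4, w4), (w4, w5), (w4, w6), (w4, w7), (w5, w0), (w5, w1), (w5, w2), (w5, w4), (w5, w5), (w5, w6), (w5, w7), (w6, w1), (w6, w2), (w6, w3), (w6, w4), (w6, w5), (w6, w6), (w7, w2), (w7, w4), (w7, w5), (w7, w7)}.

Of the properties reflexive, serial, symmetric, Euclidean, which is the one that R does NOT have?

Euclidean

Reflexive: yes — every world is R-related to itself.
Serial: yes — every world has a successor (e.g. w0 R w0).
Symmetric: yes — every pair in R has its reverse in R.
Euclidean: no — w0 R w3 and w0 R w5, but not w3 R w5.
Only Euclidean fails.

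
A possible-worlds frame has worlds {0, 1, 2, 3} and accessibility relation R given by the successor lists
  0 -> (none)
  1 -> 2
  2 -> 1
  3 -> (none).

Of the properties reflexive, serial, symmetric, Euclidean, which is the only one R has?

Reflexive: no — 0 is not related to itself.
Serial: no — 0 has no R-successor.
Symmetric: yes — every pair in R has its reverse in R.
Euclidean: no — 1 R 2 and 1 R 2, but not 2 R 2.
Only symmetric holds.

symmetric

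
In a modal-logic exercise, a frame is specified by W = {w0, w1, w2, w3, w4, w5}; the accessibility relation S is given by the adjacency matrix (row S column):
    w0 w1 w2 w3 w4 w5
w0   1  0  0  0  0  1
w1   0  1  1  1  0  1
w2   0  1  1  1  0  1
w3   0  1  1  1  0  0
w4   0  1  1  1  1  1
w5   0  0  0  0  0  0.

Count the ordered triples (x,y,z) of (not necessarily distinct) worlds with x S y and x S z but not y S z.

Enumerating: (w0,w5,w0), (w0,w5,w5), (w1,w3,w5), (w1,w5,w1), (w1,w5,w2), (w1,w5,w3), (w1,w5,w5), (w2,w3,w5), (w2,w5,w1), (w2,w5,w2), (w2,w5,w3), (w2,w5,w5), … and 9 more.
Total: 21.

21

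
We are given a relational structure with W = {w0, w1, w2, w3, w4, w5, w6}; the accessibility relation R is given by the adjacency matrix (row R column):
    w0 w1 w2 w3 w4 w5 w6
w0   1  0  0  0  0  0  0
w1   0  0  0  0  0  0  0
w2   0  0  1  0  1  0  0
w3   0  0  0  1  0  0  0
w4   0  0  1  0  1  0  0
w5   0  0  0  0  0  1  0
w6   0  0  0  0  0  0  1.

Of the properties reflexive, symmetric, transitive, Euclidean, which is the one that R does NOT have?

Reflexive: no — w1 is not related to itself.
Symmetric: yes — every pair in R has its reverse in R.
Transitive: yes — every two-step R-path is closed by a direct edge.
Euclidean: yes — any two successors of a common world are R-related.
Only reflexive fails.

reflexive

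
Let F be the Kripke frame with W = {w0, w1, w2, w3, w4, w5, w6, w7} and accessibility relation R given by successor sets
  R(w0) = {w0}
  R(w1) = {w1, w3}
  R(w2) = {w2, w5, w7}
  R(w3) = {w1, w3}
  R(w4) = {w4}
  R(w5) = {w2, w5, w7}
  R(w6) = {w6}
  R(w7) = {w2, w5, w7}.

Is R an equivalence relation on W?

Reflexive: yes — every world is R-related to itself.
Symmetric: yes — every pair in R has its reverse in R.
Transitive: yes — every two-step R-path is closed by a direct edge.
So R is an equivalence relation.

Yes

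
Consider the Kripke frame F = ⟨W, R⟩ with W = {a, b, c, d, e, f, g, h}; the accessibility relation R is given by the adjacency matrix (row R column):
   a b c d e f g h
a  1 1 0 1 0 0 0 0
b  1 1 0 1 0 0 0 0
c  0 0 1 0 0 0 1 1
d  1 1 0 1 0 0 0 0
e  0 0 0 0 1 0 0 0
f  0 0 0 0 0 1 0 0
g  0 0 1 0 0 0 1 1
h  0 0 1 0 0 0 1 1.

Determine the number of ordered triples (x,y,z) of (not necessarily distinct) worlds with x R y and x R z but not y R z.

0

R is Euclidean; there are no such tuples.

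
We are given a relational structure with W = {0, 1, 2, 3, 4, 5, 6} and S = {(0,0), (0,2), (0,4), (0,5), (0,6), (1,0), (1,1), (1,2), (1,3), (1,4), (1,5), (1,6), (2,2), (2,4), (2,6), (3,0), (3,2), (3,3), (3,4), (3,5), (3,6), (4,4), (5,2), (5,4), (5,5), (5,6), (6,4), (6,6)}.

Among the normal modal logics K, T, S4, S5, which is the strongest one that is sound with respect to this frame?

Reflexive (axiom T): yes — every world is S-related to itself.
Transitive (axiom 4): yes — every two-step S-path is closed by a direct edge.
Euclidean (axiom 5): no — 0 S 2 and 0 S 5, but not 2 S 5.
So F validates K, T, S4; S5 would additionally require S to be Euclidean. The strongest is S4.

S4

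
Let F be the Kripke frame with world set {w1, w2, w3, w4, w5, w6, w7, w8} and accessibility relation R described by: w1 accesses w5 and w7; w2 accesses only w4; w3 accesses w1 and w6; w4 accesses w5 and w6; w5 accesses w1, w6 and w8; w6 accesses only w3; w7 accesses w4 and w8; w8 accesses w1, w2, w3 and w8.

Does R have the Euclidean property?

Euclidean: no — w1 R w5 and w1 R w7, but not w5 R w7.

No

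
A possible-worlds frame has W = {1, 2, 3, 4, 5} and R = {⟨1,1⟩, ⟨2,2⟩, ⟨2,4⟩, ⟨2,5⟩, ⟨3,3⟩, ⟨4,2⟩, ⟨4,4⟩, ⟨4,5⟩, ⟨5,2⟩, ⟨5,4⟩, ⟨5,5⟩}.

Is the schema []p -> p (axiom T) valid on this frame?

Yes

By correspondence theory, T is valid on a frame iff R is reflexive.
Reflexive: yes — every world is R-related to itself.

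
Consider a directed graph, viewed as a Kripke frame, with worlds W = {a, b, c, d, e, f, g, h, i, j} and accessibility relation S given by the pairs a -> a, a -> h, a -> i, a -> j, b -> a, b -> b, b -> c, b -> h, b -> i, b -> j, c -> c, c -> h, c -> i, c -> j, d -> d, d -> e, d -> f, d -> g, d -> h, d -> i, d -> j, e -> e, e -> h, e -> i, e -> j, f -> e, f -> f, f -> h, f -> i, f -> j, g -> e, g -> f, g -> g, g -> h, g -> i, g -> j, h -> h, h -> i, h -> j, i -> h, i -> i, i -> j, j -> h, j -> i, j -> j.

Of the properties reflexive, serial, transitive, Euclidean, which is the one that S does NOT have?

Euclidean

Reflexive: yes — every world is S-related to itself.
Serial: yes — every world has a successor (e.g. a S a).
Transitive: yes — every two-step S-path is closed by a direct edge.
Euclidean: no — b S a and b S c, but not a S c.
Only Euclidean fails.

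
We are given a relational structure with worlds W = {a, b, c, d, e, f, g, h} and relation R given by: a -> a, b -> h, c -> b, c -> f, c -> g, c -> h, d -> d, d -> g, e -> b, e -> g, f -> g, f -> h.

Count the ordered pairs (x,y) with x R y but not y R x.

Enumerating: (b,h), (c,b), (c,f), (c,g), (c,h), (d,g), (e,b), (e,g), (f,g), (f,h).

10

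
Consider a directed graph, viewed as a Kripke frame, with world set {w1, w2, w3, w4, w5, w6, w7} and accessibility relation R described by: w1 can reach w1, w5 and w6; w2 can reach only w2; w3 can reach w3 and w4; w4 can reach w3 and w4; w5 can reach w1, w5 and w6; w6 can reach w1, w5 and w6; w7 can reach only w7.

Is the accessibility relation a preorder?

Reflexive: yes — every world is R-related to itself.
Transitive: yes — every two-step R-path is closed by a direct edge.
So R is a preorder.

Yes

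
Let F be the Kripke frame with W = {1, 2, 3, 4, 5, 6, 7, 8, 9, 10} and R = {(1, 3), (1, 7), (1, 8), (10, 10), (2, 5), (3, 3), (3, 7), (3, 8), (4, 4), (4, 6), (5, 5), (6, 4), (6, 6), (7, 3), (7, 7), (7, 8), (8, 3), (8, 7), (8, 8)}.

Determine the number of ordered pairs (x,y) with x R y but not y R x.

4

Enumerating: (1,3), (1,7), (1,8), (2,5).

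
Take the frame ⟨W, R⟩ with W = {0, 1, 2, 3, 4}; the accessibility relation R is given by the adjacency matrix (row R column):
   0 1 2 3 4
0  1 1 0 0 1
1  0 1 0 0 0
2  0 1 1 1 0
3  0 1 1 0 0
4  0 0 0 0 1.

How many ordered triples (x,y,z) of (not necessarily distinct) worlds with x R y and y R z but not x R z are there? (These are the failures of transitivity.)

Enumerating: (3,2,3).

1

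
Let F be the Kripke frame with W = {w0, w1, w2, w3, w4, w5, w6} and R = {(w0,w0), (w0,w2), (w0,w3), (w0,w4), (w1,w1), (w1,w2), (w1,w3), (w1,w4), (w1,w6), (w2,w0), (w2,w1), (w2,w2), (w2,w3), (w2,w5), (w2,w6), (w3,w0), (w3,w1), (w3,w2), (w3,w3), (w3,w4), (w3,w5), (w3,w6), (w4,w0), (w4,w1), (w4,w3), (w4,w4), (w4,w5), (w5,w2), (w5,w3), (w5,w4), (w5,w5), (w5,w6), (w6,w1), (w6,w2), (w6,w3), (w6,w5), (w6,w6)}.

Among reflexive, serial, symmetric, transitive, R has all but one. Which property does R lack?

Reflexive: yes — every world is R-related to itself.
Serial: yes — every world has a successor (e.g. w0 R w0).
Symmetric: yes — every pair in R has its reverse in R.
Transitive: no — w0 R w2 and w2 R w1, but not w0 R w1.
Only transitive fails.

transitive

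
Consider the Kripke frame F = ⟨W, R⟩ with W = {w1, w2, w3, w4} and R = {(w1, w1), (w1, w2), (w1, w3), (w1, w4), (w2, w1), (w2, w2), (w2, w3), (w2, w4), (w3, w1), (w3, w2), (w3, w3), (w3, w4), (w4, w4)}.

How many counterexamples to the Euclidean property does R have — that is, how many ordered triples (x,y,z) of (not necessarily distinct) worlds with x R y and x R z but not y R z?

Enumerating: (w1,w4,w1), (w1,w4,w2), (w1,w4,w3), (w2,w4,w1), (w2,w4,w2), (w2,w4,w3), (w3,w4,w1), (w3,w4,w2), (w3,w4,w3).

9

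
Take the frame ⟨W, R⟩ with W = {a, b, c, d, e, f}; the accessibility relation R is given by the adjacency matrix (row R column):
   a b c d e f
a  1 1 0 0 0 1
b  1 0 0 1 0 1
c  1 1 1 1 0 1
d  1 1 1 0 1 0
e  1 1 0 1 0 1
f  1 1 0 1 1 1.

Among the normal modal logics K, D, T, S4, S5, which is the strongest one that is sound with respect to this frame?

D

Serial (axiom D): yes — every world has a successor (e.g. a R a).
Reflexive (axiom T): no — b is not related to itself.
Transitive (axiom 4): no — a R b and b R d, but not a R d.
Euclidean (axiom 5): no — b R a and b R d, but not a R d.
So F validates K, D; T would additionally require R to be reflexive. The strongest is D.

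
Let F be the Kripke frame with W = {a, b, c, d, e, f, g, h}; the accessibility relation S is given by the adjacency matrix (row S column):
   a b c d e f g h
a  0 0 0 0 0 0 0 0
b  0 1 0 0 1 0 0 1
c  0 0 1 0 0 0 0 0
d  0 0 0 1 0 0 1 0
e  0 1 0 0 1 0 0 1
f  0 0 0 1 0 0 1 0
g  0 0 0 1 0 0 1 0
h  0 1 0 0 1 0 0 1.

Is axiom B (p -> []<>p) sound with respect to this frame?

No

Axiom B corresponds to the accessibility relation being symmetric.
Symmetric: no — f S d but not d S f.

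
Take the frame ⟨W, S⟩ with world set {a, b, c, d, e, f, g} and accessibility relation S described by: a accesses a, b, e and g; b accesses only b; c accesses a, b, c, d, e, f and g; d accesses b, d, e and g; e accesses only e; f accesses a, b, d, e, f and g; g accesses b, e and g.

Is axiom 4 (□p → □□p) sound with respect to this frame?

Yes

The schema 4 characterises exactly the transitive frames.
Transitive: yes — every two-step S-path is closed by a direct edge.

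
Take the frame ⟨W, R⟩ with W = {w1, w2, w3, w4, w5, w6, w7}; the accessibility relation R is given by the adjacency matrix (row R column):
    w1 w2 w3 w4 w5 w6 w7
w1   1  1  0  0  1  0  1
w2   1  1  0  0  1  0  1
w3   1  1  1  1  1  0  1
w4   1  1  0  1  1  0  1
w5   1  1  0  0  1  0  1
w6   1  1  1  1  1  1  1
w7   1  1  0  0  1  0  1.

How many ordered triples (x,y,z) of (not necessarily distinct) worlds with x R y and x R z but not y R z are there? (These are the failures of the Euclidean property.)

Enumerating: (w3,w1,w3), (w3,w1,w4), (w3,w2,w3), (w3,w2,w4), (w3,w4,w3), (w3,w5,w3), (w3,w5,w4), (w3,w7,w3), (w3,w7,w4), (w4,w1,w4), (w4,w2,w4), (w4,w5,w4), … and 16 more.
Total: 28.

28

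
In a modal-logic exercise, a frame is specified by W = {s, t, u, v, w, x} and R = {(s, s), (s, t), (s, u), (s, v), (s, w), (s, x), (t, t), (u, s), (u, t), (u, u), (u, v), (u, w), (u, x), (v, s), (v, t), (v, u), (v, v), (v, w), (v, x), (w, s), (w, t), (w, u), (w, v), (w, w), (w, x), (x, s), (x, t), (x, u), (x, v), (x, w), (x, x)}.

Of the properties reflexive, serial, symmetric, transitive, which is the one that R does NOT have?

Reflexive: yes — every world is R-related to itself.
Serial: yes — every world has a successor (e.g. s R s).
Symmetric: no — s R t but not t R s.
Transitive: yes — every two-step R-path is closed by a direct edge.
Only symmetric fails.

symmetric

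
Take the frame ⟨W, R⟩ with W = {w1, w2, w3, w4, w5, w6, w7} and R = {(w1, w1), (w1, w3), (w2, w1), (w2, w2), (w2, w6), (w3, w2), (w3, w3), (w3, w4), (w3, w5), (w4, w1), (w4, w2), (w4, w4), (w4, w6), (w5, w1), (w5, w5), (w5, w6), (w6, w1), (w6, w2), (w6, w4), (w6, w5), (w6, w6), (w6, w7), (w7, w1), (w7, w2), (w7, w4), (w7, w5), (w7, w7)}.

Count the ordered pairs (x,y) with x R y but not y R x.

Enumerating: (w1,w3), (w2,w1), (w3,w2), (w3,w4), (w3,w5), (w4,w1), (w4,w2), (w5,w1), (w6,w1), (w6,w7), (w7,w1), (w7,w2), (w7,w4), (w7,w5).

14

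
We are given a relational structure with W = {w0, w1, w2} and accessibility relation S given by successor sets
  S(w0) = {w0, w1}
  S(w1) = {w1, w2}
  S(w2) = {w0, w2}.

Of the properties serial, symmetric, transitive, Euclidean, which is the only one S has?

Serial: yes — every world has a successor (e.g. w0 S w0).
Symmetric: no — w0 S w1 but not w1 S w0.
Transitive: no — w0 S w1 and w1 S w2, but not w0 S w2.
Euclidean: no — w0 S w1 and w0 S w0, but not w1 S w0.
Only serial holds.

serial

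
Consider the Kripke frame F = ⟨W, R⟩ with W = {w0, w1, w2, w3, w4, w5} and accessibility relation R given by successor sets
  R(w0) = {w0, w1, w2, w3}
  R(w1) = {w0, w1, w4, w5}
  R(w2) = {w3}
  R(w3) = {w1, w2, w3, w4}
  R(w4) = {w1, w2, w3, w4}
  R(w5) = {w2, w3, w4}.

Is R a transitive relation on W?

Transitive: no — w0 R w1 and w1 R w4, but not w0 R w4.

No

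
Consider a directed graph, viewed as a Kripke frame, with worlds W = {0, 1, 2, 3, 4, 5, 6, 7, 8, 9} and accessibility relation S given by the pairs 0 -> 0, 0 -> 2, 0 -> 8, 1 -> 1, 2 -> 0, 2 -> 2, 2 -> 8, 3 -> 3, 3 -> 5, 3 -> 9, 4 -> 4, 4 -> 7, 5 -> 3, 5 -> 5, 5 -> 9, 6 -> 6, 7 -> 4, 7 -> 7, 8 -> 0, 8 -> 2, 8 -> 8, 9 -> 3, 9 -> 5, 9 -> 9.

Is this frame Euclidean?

Euclidean: yes — any two successors of a common world are S-related.

Yes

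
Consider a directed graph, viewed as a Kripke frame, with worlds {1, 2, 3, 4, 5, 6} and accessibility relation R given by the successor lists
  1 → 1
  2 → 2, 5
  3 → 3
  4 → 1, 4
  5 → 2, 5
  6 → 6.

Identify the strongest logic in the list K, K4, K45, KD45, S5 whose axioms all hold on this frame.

K4

Transitive (axiom 4): yes — every two-step R-path is closed by a direct edge.
Euclidean (axiom 5): no — 4 R 1 and 4 R 4, but not 1 R 4.
Serial (axiom D): yes — every world has a successor (e.g. 1 R 1).
Reflexive (axiom T): yes — every world is R-related to itself.
So F validates K, K4; K45 would additionally require R to be Euclidean. The strongest is K4.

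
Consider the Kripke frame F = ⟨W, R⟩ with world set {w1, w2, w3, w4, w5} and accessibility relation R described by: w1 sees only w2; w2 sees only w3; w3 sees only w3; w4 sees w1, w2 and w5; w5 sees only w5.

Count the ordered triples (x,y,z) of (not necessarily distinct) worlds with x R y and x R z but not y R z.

Enumerating: (w1,w2,w2), (w4,w1,w1), (w4,w1,w5), (w4,w2,w1), (w4,w2,w2), (w4,w2,w5), (w4,w5,w1), (w4,w5,w2).

8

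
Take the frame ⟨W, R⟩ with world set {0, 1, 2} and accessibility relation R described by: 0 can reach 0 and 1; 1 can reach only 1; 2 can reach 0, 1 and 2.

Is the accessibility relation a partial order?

Yes

Reflexive: yes — every world is R-related to itself.
Transitive: yes — every two-step R-path is closed by a direct edge.
Antisymmetric: yes — no distinct pair is related both ways.
So R is a partial order.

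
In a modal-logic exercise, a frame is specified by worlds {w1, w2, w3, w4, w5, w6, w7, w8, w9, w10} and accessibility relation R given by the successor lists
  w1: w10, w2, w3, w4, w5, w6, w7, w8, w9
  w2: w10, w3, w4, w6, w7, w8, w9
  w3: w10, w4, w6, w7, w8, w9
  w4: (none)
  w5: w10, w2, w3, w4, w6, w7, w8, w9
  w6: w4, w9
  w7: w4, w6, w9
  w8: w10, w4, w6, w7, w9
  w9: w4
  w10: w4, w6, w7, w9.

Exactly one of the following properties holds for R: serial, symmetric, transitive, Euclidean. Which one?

Serial: no — w4 has no R-successor.
Symmetric: no — w1 R w10 but not w10 R w1.
Transitive: yes — every two-step R-path is closed by a direct edge.
Euclidean: no — w1 R w10 and w1 R w2, but not w10 R w2.
Only transitive holds.

transitive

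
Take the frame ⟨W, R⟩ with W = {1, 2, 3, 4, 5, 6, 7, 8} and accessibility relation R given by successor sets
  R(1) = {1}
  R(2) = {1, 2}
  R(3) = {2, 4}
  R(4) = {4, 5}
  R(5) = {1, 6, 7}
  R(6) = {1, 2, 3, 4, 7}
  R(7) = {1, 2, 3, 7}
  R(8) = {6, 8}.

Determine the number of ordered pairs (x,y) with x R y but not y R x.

Enumerating: (2,1), (3,2), (3,4), (4,5), (5,1), (5,6), (5,7), (6,1), (6,2), (6,3), (6,4), (6,7), (7,1), (7,2), (7,3), (8,6).

16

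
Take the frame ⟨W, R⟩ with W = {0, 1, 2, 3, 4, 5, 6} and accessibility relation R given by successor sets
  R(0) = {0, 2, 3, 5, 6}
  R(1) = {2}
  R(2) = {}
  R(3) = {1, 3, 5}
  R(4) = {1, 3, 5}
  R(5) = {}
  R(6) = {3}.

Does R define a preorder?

No

Reflexive: no — 1 is not related to itself.
Transitive: no — 0 R 3 and 3 R 1, but not 0 R 1.
So R is not a preorder.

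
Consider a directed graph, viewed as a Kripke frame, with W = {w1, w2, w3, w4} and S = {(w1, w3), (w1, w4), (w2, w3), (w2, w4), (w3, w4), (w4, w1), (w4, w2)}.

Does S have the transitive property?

Transitive: no — w1 S w4 and w4 S w2, but not w1 S w2.

No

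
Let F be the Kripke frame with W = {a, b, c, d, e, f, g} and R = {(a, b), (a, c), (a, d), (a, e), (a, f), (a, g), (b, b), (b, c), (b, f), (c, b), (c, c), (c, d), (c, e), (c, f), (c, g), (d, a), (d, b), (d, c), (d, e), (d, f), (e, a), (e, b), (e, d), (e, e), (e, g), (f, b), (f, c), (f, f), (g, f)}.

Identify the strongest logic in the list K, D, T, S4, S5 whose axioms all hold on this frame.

D

Serial (axiom D): yes — every world has a successor (e.g. a R b).
Reflexive (axiom T): no — a is not related to itself.
Transitive (axiom 4): no — b R c and c R d, but not b R d.
Euclidean (axiom 5): no — a R b and a R d, but not b R d.
So F validates K, D; T would additionally require R to be reflexive. The strongest is D.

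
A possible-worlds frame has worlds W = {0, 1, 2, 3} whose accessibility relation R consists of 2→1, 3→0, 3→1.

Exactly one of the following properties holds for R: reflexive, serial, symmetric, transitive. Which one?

Reflexive: no — 0 is not related to itself.
Serial: no — 0 has no R-successor.
Symmetric: no — 2 R 1 but not 1 R 2.
Transitive: yes — every two-step R-path is closed by a direct edge.
Only transitive holds.

transitive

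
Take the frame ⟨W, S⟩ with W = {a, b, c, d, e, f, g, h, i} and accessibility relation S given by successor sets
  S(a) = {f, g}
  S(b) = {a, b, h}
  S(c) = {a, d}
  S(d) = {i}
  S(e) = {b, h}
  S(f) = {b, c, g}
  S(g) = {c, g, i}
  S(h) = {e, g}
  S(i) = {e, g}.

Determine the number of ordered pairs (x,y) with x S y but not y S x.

14

Enumerating: (a,f), (a,g), (b,a), (b,h), (c,a), (c,d), (d,i), (e,b), (f,b), (f,c), (f,g), (g,c), (h,g), (i,e).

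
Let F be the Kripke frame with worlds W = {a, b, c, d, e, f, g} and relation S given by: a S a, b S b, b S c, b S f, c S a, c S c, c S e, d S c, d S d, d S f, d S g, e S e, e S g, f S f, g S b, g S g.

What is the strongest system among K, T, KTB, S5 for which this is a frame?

Reflexive (axiom T): yes — every world is S-related to itself.
Symmetric (axiom B): no — b S c but not c S b.
Euclidean (axiom 5): no — b S c and b S f, but not c S f.
So F validates K, T; KTB would additionally require S to be symmetric. The strongest is T.

T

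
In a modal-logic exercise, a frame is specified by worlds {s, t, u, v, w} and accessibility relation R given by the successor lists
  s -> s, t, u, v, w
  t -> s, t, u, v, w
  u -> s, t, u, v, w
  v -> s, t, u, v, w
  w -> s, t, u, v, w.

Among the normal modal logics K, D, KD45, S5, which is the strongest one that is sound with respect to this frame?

S5

Serial (axiom D): yes — every world has a successor (e.g. s R s).
Transitive (axiom 4): yes — every two-step R-path is closed by a direct edge.
Euclidean (axiom 5): yes — any two successors of a common world are R-related.
Reflexive (axiom T): yes — every world is R-related to itself.
So F validates K, D, KD45, S5. The strongest is S5.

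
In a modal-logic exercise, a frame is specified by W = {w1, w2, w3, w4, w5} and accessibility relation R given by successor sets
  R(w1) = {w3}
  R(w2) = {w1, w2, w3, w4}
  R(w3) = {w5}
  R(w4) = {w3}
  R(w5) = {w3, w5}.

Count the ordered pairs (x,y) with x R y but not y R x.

5

Enumerating: (w1,w3), (w2,w1), (w2,w3), (w2,w4), (w4,w3).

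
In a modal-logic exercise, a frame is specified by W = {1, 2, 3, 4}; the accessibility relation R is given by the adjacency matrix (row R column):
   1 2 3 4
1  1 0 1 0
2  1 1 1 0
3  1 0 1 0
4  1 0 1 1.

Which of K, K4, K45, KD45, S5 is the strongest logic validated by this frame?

K4

Transitive (axiom 4): yes — every two-step R-path is closed by a direct edge.
Euclidean (axiom 5): no — 2 R 1 and 2 R 2, but not 1 R 2.
Serial (axiom D): yes — every world has a successor (e.g. 1 R 1).
Reflexive (axiom T): yes — every world is R-related to itself.
So F validates K, K4; K45 would additionally require R to be Euclidean. The strongest is K4.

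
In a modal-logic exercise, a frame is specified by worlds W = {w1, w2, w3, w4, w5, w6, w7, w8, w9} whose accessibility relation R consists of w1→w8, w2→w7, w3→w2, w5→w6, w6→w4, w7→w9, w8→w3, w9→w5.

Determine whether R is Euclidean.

No

Euclidean: no — w1 R w8 and w1 R w8, but not w8 R w8.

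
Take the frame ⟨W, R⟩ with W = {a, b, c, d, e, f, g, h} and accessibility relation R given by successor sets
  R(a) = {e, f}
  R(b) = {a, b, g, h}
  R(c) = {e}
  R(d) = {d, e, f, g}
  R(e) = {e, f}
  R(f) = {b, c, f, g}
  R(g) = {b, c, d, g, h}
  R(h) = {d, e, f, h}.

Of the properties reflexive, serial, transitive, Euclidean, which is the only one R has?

Reflexive: no — a is not related to itself.
Serial: yes — every world has a successor (e.g. a R e).
Transitive: no — a R f and f R b, but not a R b.
Euclidean: no — a R f and a R e, but not f R e.
Only serial holds.

serial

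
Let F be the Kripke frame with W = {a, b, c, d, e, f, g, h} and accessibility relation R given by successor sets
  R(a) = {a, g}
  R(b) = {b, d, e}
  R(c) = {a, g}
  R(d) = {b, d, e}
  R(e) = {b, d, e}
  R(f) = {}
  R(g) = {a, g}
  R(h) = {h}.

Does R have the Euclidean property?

Euclidean: yes — any two successors of a common world are R-related.

Yes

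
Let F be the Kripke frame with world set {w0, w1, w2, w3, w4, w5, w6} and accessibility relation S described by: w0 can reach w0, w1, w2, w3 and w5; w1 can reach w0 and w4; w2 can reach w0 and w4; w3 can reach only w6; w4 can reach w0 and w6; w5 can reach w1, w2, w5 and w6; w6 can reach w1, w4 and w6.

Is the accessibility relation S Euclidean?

Euclidean: no — w0 S w1 and w0 S w2, but not w1 S w2.

No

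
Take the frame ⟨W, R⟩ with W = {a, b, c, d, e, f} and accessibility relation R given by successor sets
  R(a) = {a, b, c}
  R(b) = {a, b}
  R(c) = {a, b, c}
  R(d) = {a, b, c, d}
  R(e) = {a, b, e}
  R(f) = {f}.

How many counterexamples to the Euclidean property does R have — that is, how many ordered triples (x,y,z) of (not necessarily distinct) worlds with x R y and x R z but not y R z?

8

Enumerating: (a,b,c), (c,b,c), (d,a,d), (d,b,c), (d,b,d), (d,c,d), (e,a,e), (e,b,e).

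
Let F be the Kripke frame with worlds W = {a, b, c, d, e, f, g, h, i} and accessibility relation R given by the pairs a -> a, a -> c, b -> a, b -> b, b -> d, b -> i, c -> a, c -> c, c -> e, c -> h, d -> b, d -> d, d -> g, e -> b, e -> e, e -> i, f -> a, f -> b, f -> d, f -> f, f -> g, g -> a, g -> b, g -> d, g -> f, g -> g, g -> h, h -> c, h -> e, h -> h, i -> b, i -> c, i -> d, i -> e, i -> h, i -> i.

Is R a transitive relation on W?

No

Transitive: no — a R c and c R e, but not a R e.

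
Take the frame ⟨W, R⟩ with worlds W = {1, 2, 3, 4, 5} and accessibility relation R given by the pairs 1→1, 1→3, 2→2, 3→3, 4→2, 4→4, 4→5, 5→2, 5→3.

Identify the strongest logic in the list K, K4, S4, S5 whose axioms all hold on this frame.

Transitive (axiom 4): no — 4 R 5 and 5 R 3, but not 4 R 3.
Reflexive (axiom T): no — 5 is not related to itself.
Euclidean (axiom 5): no — 4 R 2 and 4 R 5, but not 2 R 5.
So F validates K; K4 would additionally require R to be transitive. The strongest is K.

K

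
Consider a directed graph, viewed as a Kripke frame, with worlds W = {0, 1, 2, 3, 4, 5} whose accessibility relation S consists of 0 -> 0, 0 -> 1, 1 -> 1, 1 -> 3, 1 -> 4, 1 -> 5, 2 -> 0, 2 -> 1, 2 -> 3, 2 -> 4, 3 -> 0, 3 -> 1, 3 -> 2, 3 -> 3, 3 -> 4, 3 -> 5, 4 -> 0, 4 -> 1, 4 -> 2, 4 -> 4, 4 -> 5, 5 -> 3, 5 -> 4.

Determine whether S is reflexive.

Reflexive: no — 2 is not related to itself.

No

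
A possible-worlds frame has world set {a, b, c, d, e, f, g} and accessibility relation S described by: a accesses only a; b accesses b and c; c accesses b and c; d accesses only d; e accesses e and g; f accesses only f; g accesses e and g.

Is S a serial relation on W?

Yes

Serial: yes — every world has a successor (e.g. a S a).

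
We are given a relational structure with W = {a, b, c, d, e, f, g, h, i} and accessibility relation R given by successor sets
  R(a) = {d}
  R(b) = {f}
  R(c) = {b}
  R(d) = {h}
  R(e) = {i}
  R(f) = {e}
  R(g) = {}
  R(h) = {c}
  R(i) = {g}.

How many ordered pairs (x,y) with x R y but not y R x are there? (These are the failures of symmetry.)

Enumerating: (a,d), (b,f), (c,b), (d,h), (e,i), (f,e), (h,c), (i,g).

8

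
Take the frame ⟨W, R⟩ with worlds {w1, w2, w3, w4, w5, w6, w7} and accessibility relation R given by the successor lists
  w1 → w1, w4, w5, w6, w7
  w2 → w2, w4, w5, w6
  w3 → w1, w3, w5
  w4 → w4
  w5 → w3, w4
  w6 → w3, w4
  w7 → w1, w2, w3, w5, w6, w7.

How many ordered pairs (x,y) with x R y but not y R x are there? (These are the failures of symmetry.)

14

Enumerating: (w1,w4), (w1,w5), (w1,w6), (w2,w4), (w2,w5), (w2,w6), (w3,w1), (w5,w4), (w6,w3), (w6,w4), (w7,w2), (w7,w3), (w7,w5), (w7,w6).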